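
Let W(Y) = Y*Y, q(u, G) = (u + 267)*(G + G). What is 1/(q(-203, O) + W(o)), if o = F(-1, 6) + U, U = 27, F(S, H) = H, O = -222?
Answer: -1/27327 ≈ -3.6594e-5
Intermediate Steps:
q(u, G) = 2*G*(267 + u) (q(u, G) = (267 + u)*(2*G) = 2*G*(267 + u))
o = 33 (o = 6 + 27 = 33)
W(Y) = Y²
1/(q(-203, O) + W(o)) = 1/(2*(-222)*(267 - 203) + 33²) = 1/(2*(-222)*64 + 1089) = 1/(-28416 + 1089) = 1/(-27327) = -1/27327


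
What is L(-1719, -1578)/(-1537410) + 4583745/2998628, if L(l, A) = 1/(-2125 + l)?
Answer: 183034018394111/119738539654440 ≈ 1.5286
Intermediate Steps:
L(-1719, -1578)/(-1537410) + 4583745/2998628 = 1/(-2125 - 1719*(-1537410)) + 4583745/2998628 = -1/1537410/(-3844) + 4583745*(1/2998628) = -1/3844*(-1/1537410) + 123885/81044 = 1/5909804040 + 123885/81044 = 183034018394111/119738539654440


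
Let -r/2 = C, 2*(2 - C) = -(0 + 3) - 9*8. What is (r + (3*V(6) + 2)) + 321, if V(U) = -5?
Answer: 229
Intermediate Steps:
C = 79/2 (C = 2 - (-(0 + 3) - 9*8)/2 = 2 - (-1*3 - 72)/2 = 2 - (-3 - 72)/2 = 2 - ½*(-75) = 2 + 75/2 = 79/2 ≈ 39.500)
r = -79 (r = -2*79/2 = -79)
(r + (3*V(6) + 2)) + 321 = (-79 + (3*(-5) + 2)) + 321 = (-79 + (-15 + 2)) + 321 = (-79 - 13) + 321 = -92 + 321 = 229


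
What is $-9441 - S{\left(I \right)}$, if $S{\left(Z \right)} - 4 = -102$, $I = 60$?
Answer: $-9343$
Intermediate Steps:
$S{\left(Z \right)} = -98$ ($S{\left(Z \right)} = 4 - 102 = -98$)
$-9441 - S{\left(I \right)} = -9441 - -98 = -9441 + 98 = -9343$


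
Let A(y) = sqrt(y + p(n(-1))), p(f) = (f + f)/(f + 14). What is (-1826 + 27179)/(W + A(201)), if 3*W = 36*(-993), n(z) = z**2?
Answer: -4531595220/2129862823 - 25353*sqrt(45255)/2129862823 ≈ -2.1302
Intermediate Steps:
W = -11916 (W = (36*(-993))/3 = (1/3)*(-35748) = -11916)
p(f) = 2*f/(14 + f) (p(f) = (2*f)/(14 + f) = 2*f/(14 + f))
A(y) = sqrt(2/15 + y) (A(y) = sqrt(y + 2*(-1)**2/(14 + (-1)**2)) = sqrt(y + 2*1/(14 + 1)) = sqrt(y + 2*1/15) = sqrt(y + 2*1*(1/15)) = sqrt(y + 2/15) = sqrt(2/15 + y))
(-1826 + 27179)/(W + A(201)) = (-1826 + 27179)/(-11916 + sqrt(30 + 225*201)/15) = 25353/(-11916 + sqrt(30 + 45225)/15) = 25353/(-11916 + sqrt(45255)/15)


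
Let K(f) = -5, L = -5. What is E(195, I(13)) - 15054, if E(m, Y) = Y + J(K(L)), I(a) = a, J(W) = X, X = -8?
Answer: -15049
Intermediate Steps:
J(W) = -8
E(m, Y) = -8 + Y (E(m, Y) = Y - 8 = -8 + Y)
E(195, I(13)) - 15054 = (-8 + 13) - 15054 = 5 - 15054 = -15049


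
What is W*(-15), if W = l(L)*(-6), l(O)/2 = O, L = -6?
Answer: -1080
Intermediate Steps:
l(O) = 2*O
W = 72 (W = (2*(-6))*(-6) = -12*(-6) = 72)
W*(-15) = 72*(-15) = -1080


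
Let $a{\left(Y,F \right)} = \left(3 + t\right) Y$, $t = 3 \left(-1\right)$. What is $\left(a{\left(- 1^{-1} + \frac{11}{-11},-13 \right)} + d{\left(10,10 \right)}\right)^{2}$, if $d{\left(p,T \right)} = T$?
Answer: $100$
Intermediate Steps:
$t = -3$
$a{\left(Y,F \right)} = 0$ ($a{\left(Y,F \right)} = \left(3 - 3\right) Y = 0 Y = 0$)
$\left(a{\left(- 1^{-1} + \frac{11}{-11},-13 \right)} + d{\left(10,10 \right)}\right)^{2} = \left(0 + 10\right)^{2} = 10^{2} = 100$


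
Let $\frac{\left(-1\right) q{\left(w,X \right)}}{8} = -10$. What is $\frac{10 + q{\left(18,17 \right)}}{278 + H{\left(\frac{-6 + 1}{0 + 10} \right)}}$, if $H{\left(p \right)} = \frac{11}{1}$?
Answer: $\frac{90}{289} \approx 0.31142$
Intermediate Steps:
$H{\left(p \right)} = 11$ ($H{\left(p \right)} = 11 \cdot 1 = 11$)
$q{\left(w,X \right)} = 80$ ($q{\left(w,X \right)} = \left(-8\right) \left(-10\right) = 80$)
$\frac{10 + q{\left(18,17 \right)}}{278 + H{\left(\frac{-6 + 1}{0 + 10} \right)}} = \frac{10 + 80}{278 + 11} = \frac{90}{289}$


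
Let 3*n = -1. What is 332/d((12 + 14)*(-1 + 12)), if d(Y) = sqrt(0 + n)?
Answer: -332*I*sqrt(3) ≈ -575.04*I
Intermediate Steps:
n = -1/3 (n = (1/3)*(-1) = -1/3 ≈ -0.33333)
d(Y) = I*sqrt(3)/3 (d(Y) = sqrt(0 - 1/3) = sqrt(-1/3) = I*sqrt(3)/3)
332/d((12 + 14)*(-1 + 12)) = 332/((I*sqrt(3)/3)) = 332*(-I*sqrt(3)) = -332*I*sqrt(3)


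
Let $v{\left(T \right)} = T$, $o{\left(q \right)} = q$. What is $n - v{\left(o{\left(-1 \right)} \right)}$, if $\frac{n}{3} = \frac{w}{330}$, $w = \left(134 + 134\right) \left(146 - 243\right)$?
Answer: $- \frac{12943}{55} \approx -235.33$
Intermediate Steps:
$w = -25996$ ($w = 268 \left(-97\right) = -25996$)
$n = - \frac{12998}{55}$ ($n = 3 \left(- \frac{25996}{330}\right) = 3 \left(\left(-25996\right) \frac{1}{330}\right) = 3 \left(- \frac{12998}{165}\right) = - \frac{12998}{55} \approx -236.33$)
$n - v{\left(o{\left(-1 \right)} \right)} = - \frac{12998}{55} - -1 = - \frac{12998}{55} + 1 = - \frac{12943}{55}$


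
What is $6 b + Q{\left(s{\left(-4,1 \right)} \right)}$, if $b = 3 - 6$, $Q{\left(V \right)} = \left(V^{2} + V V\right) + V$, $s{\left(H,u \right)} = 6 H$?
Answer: $1110$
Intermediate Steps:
$Q{\left(V \right)} = V + 2 V^{2}$ ($Q{\left(V \right)} = \left(V^{2} + V^{2}\right) + V = 2 V^{2} + V = V + 2 V^{2}$)
$b = -3$ ($b = 3 - 6 = -3$)
$6 b + Q{\left(s{\left(-4,1 \right)} \right)} = 6 \left(-3\right) + 6 \left(-4\right) \left(1 + 2 \cdot 6 \left(-4\right)\right) = -18 - 24 \left(1 + 2 \left(-24\right)\right) = -18 - 24 \left(1 - 48\right) = -18 - -1128 = -18 + 1128 = 1110$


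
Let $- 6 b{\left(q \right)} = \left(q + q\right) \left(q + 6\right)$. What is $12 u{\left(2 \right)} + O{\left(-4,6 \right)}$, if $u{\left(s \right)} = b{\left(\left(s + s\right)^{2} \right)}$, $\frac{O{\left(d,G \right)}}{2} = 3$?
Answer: $-1402$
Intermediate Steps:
$O{\left(d,G \right)} = 6$ ($O{\left(d,G \right)} = 2 \cdot 3 = 6$)
$b{\left(q \right)} = - \frac{q \left(6 + q\right)}{3}$ ($b{\left(q \right)} = - \frac{\left(q + q\right) \left(q + 6\right)}{6} = - \frac{2 q \left(6 + q\right)}{6} = - \frac{q \left(6 + q\right)}{3}$)
$u{\left(s \right)} = - \frac{4 s^{2} \left(6 + 4 s^{2}\right)}{3}$ ($u{\left(s \right)} = - \frac{\left(s + s\right)^{2} \left(6 + \left(s + s\right)^{2}\right)}{3} = - \frac{\left(2 s\right)^{2} \left(6 + \left(2 s\right)^{2}\right)}{3} = - \frac{4 s^{2} \left(6 + 4 s^{2}\right)}{3}$)
$12 u{\left(2 \right)} + O{\left(-4,6 \right)} = 12 \cdot 2^{2} \left(-8 - \frac{16 \cdot 2^{2}}{3}\right) + 6 = 12 \cdot 4 \left(-8 - \frac{64}{3}\right) + 6 = 12 \cdot 4 \left(- \frac{88}{3}\right) + 6 = 12 \left(- \frac{352}{3}\right) + 6 = -1408 + 6 = -1402$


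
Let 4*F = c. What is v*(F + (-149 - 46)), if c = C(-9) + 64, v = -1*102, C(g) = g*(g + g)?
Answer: 14127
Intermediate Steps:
C(g) = 2*g**2 (C(g) = g*(2*g) = 2*g**2)
v = -102
c = 226 (c = 2*(-9)**2 + 64 = 2*81 + 64 = 162 + 64 = 226)
F = 113/2 (F = (1/4)*226 = 113/2 ≈ 56.500)
v*(F + (-149 - 46)) = -102*(113/2 + (-149 - 46)) = -102*(113/2 - 195) = -102*(-277/2) = 14127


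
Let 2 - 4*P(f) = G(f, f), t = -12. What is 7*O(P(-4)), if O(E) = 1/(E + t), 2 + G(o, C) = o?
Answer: -7/10 ≈ -0.70000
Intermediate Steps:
G(o, C) = -2 + o
P(f) = 1 - f/4 (P(f) = ½ - (-2 + f)/4 = ½ + (½ - f/4) = 1 - f/4)
O(E) = 1/(-12 + E) (O(E) = 1/(E - 12) = 1/(-12 + E))
7*O(P(-4)) = 7/(-12 + (1 - ¼*(-4))) = 7/(-12 + (1 + 1)) = 7/(-12 + 2) = 7/(-10) = 7*(-⅒) = -7/10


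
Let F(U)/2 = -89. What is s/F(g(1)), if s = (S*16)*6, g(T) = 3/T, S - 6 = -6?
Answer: 0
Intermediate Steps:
S = 0 (S = 6 - 6 = 0)
F(U) = -178 (F(U) = 2*(-89) = -178)
s = 0 (s = (0*16)*6 = 0*6 = 0)
s/F(g(1)) = 0/(-178) = 0*(-1/178) = 0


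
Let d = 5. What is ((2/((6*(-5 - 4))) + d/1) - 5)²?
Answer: 1/729 ≈ 0.0013717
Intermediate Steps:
((2/((6*(-5 - 4))) + d/1) - 5)² = ((2/((6*(-5 - 4))) + 5/1) - 5)² = ((2/((6*(-9))) + 5*1) - 5)² = ((2/(-54) + 5) - 5)² = ((2*(-1/54) + 5) - 5)² = ((-1/27 + 5) - 5)² = (134/27 - 5)² = (-1/27)² = 1/729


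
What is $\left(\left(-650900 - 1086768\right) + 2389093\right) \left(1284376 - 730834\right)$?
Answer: $360591097350$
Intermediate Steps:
$\left(\left(-650900 - 1086768\right) + 2389093\right) \left(1284376 - 730834\right) = \left(\left(-650900 - 1086768\right) + 2389093\right) 553542 = \left(-1737668 + 2389093\right) 553542 = 651425 \cdot 553542 = 360591097350$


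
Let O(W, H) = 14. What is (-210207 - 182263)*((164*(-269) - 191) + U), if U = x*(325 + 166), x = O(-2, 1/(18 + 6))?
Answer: 14691329510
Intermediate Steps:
x = 14
U = 6874 (U = 14*(325 + 166) = 14*491 = 6874)
(-210207 - 182263)*((164*(-269) - 191) + U) = (-210207 - 182263)*((164*(-269) - 191) + 6874) = -392470*((-44116 - 191) + 6874) = -392470*(-44307 + 6874) = -392470*(-37433) = 14691329510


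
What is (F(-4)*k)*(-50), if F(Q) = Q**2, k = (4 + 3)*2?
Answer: -11200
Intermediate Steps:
k = 14 (k = 7*2 = 14)
(F(-4)*k)*(-50) = ((-4)**2*14)*(-50) = (16*14)*(-50) = 224*(-50) = -11200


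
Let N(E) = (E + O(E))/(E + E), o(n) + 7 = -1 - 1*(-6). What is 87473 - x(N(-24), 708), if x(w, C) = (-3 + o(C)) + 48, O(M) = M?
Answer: 87430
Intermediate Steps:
o(n) = -2 (o(n) = -7 + (-1 - 1*(-6)) = -7 + (-1 + 6) = -7 + 5 = -2)
N(E) = 1 (N(E) = (E + E)/(E + E) = (2*E)/((2*E)) = (2*E)*(1/(2*E)) = 1)
x(w, C) = 43 (x(w, C) = (-3 - 2) + 48 = -5 + 48 = 43)
87473 - x(N(-24), 708) = 87473 - 1*43 = 87473 - 43 = 87430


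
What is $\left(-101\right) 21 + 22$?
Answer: $-2099$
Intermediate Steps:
$\left(-101\right) 21 + 22 = -2121 + 22 = -2099$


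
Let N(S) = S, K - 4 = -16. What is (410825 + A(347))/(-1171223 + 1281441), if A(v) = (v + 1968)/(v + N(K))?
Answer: 13762869/3692303 ≈ 3.7274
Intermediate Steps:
K = -12 (K = 4 - 16 = -12)
A(v) = (1968 + v)/(-12 + v) (A(v) = (v + 1968)/(v - 12) = (1968 + v)/(-12 + v))
(410825 + A(347))/(-1171223 + 1281441) = (410825 + (1968 + 347)/(-12 + 347))/(-1171223 + 1281441) = (410825 + 2315/335)/110218 = (410825 + (1/335)*2315)*(1/110218) = (410825 + 463/67)*(1/110218) = (27525738/67)*(1/110218) = 13762869/3692303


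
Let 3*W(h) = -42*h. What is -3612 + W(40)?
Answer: -4172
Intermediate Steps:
W(h) = -14*h (W(h) = (-42*h)/3 = -14*h)
-3612 + W(40) = -3612 - 14*40 = -3612 - 560 = -4172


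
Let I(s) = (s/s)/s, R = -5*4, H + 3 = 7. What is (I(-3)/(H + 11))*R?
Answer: 4/9 ≈ 0.44444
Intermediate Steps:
H = 4 (H = -3 + 7 = 4)
R = -20
I(s) = 1/s
(I(-3)/(H + 11))*R = (1/((-3)*(4 + 11)))*(-20) = -⅓/15*(-20) = -⅓*1/15*(-20) = -1/45*(-20) = 4/9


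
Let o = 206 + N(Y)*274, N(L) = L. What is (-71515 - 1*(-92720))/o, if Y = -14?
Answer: -4241/726 ≈ -5.8416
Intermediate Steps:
o = -3630 (o = 206 - 14*274 = 206 - 3836 = -3630)
(-71515 - 1*(-92720))/o = (-71515 - 1*(-92720))/(-3630) = (-71515 + 92720)*(-1/3630) = 21205*(-1/3630) = -4241/726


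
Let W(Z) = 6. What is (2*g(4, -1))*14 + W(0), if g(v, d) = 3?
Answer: 90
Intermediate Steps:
(2*g(4, -1))*14 + W(0) = (2*3)*14 + 6 = 6*14 + 6 = 84 + 6 = 90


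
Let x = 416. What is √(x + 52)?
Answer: 6*√13 ≈ 21.633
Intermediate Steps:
√(x + 52) = √(416 + 52) = √468 = 6*√13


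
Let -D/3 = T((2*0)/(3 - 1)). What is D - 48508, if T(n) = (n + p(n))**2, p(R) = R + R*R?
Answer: -48508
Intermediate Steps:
p(R) = R + R**2
T(n) = (n + n*(1 + n))**2
D = 0 (D = -3*((2*0)/(3 - 1))**2*(2 + (2*0)/(3 - 1))**2 = -3*(0/2)**2*(2 + 0/2)**2 = -3*(0*(1/2))**2*(2 + 0*(1/2))**2 = -3*0**2*(2 + 0)**2 = -0*2**2 = -0*4 = -3*0 = 0)
D - 48508 = 0 - 48508 = -48508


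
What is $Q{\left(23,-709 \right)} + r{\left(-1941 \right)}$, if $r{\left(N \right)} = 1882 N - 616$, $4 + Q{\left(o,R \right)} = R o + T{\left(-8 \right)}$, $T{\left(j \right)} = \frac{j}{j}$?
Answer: $-3669888$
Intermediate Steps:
$T{\left(j \right)} = 1$
$Q{\left(o,R \right)} = -3 + R o$ ($Q{\left(o,R \right)} = -4 + \left(R o + 1\right) = -4 + \left(1 + R o\right) = -3 + R o$)
$r{\left(N \right)} = -616 + 1882 N$
$Q{\left(23,-709 \right)} + r{\left(-1941 \right)} = \left(-3 - 16307\right) + \left(-616 + 1882 \left(-1941\right)\right) = \left(-3 - 16307\right) - 3653578 = -16310 - 3653578 = -3669888$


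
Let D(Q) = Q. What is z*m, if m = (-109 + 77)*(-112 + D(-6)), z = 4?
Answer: 15104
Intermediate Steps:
m = 3776 (m = (-109 + 77)*(-112 - 6) = -32*(-118) = 3776)
z*m = 4*3776 = 15104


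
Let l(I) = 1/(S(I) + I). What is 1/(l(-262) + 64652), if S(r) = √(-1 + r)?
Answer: 4454975102/288023033355681 + I*√263/288023033355681 ≈ 1.5467e-5 + 5.6305e-14*I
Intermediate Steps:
l(I) = 1/(I + √(-1 + I)) (l(I) = 1/(√(-1 + I) + I) = 1/(I + √(-1 + I)))
1/(l(-262) + 64652) = 1/(1/(-262 + √(-1 - 262)) + 64652) = 1/(1/(-262 + √(-263)) + 64652) = 1/(1/(-262 + I*√263) + 64652) = 1/(64652 + 1/(-262 + I*√263))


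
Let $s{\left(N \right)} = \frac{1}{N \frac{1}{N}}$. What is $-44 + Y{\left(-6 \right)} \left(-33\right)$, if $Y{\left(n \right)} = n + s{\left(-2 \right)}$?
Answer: $121$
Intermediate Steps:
$s{\left(N \right)} = 1$ ($s{\left(N \right)} = 1^{-1} = 1$)
$Y{\left(n \right)} = 1 + n$ ($Y{\left(n \right)} = n + 1 = 1 + n$)
$-44 + Y{\left(-6 \right)} \left(-33\right) = -44 + \left(1 - 6\right) \left(-33\right) = -44 - -165 = -44 + 165 = 121$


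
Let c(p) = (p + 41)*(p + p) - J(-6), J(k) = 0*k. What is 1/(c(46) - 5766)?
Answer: 1/2238 ≈ 0.00044683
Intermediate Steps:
J(k) = 0
c(p) = 2*p*(41 + p) (c(p) = (p + 41)*(p + p) - 1*0 = (41 + p)*(2*p) + 0 = 2*p*(41 + p) + 0 = 2*p*(41 + p))
1/(c(46) - 5766) = 1/(2*46*(41 + 46) - 5766) = 1/(2*46*87 - 5766) = 1/(8004 - 5766) = 1/2238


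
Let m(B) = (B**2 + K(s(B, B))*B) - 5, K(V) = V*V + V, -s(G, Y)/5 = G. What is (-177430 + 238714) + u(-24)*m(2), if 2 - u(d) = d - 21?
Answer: 69697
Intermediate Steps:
s(G, Y) = -5*G
K(V) = V + V**2 (K(V) = V**2 + V = V + V**2)
m(B) = -5 + B**2 - 5*B**2*(1 - 5*B) (m(B) = (B**2 + ((-5*B)*(1 - 5*B))*B) - 5 = (B**2 + (-5*B*(1 - 5*B))*B) - 5 = (B**2 - 5*B**2*(1 - 5*B)) - 5 = -5 + B**2 - 5*B**2*(1 - 5*B))
u(d) = 23 - d (u(d) = 2 - (d - 21) = 2 - (-21 + d) = 2 + (21 - d) = 23 - d)
(-177430 + 238714) + u(-24)*m(2) = (-177430 + 238714) + (23 - 1*(-24))*(-5 - 4*2**2 + 25*2**3) = 61284 + (23 + 24)*(-5 - 4*4 + 25*8) = 61284 + 47*(-5 - 16 + 200) = 61284 + 47*179 = 61284 + 8413 = 69697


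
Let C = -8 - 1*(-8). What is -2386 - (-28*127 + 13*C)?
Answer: 1170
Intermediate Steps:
C = 0 (C = -8 + 8 = 0)
-2386 - (-28*127 + 13*C) = -2386 - (-28*127 + 13*0) = -2386 - (-3556 + 0) = -2386 - 1*(-3556) = -2386 + 3556 = 1170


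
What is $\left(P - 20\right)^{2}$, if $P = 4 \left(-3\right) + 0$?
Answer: $1024$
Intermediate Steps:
$P = -12$ ($P = -12 + 0 = -12$)
$\left(P - 20\right)^{2} = \left(-12 - 20\right)^{2} = \left(-32\right)^{2} = 1024$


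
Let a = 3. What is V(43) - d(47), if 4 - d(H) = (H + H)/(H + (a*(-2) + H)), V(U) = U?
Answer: 1763/44 ≈ 40.068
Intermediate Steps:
d(H) = 4 - 2*H/(-6 + 2*H) (d(H) = 4 - (H + H)/(H + (3*(-2) + H)) = 4 - 2*H/(H + (-6 + H)) = 4 - 2*H/(-6 + 2*H))
V(43) - d(47) = 43 - 3*(-4 + 47)/(-3 + 47) = 43 - 3*43/44 = 43 - 1*129/44 = 43 - 129/44 = 1763/44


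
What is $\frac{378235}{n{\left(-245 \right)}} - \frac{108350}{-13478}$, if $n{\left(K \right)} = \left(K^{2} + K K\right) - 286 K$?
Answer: $\frac{2569735333}{256243736} \approx 10.028$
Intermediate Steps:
$n{\left(K \right)} = - 286 K + 2 K^{2}$ ($n{\left(K \right)} = \left(K^{2} + K^{2}\right) - 286 K = 2 K^{2} - 286 K = - 286 K + 2 K^{2}$)
$\frac{378235}{n{\left(-245 \right)}} - \frac{108350}{-13478} = \frac{378235}{2 \left(-245\right) \left(-143 - 245\right)} - \frac{108350}{-13478} = \frac{378235}{2 \left(-245\right) \left(-388\right)} - - \frac{54175}{6739} = \frac{378235}{190120} + \frac{54175}{6739} = 378235 \cdot \frac{1}{190120} + \frac{54175}{6739} = \frac{75647}{38024} + \frac{54175}{6739} = \frac{2569735333}{256243736}$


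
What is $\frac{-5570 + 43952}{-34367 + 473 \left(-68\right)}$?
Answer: $- \frac{12794}{22177} \approx -0.5769$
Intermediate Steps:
$\frac{-5570 + 43952}{-34367 + 473 \left(-68\right)} = \frac{38382}{-34367 - 32164} = \frac{38382}{-66531} = 38382 \left(- \frac{1}{66531}\right) = - \frac{12794}{22177}$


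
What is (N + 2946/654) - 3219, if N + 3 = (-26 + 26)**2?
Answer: -350707/109 ≈ -3217.5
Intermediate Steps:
N = -3 (N = -3 + (-26 + 26)**2 = -3 + 0**2 = -3 + 0 = -3)
(N + 2946/654) - 3219 = (-3 + 2946/654) - 3219 = (-3 + 2946*(1/654)) - 3219 = (-3 + 491/109) - 3219 = 164/109 - 3219 = -350707/109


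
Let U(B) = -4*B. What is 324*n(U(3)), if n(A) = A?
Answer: -3888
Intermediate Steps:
324*n(U(3)) = 324*(-4*3) = 324*(-12) = -3888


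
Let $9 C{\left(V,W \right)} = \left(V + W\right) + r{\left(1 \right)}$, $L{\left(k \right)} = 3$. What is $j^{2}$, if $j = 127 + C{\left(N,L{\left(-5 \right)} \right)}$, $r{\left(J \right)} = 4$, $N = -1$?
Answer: $\frac{146689}{9} \approx 16299.0$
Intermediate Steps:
$C{\left(V,W \right)} = \frac{4}{9} + \frac{V}{9} + \frac{W}{9}$ ($C{\left(V,W \right)} = \frac{\left(V + W\right) + 4}{9} = \frac{4 + V + W}{9} = \frac{4}{9} + \frac{V}{9} + \frac{W}{9}$)
$j = \frac{383}{3}$ ($j = 127 + \left(\frac{4}{9} + \frac{1}{9} \left(-1\right) + \frac{1}{9} \cdot 3\right) = 127 + \left(\frac{4}{9} - \frac{1}{9} + \frac{1}{3}\right) = 127 + \frac{2}{3} = \frac{383}{3} \approx 127.67$)
$j^{2} = \left(\frac{383}{3}\right)^{2} = \frac{146689}{9}$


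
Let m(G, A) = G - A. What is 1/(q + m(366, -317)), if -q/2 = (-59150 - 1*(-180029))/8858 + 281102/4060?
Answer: 4495435/2325189541 ≈ 0.0019334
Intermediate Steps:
q = -745192564/4495435 (q = -2*((-59150 - 1*(-180029))/8858 + 281102/4060) = -2*((-59150 + 180029)*(1/8858) + 281102*(1/4060)) = -2*(120879*(1/8858) + 140551/2030) = -2*(120879/8858 + 140551/2030) = -2*372596282/4495435 = -745192564/4495435 ≈ -165.77)
1/(q + m(366, -317)) = 1/(-745192564/4495435 + (366 - 1*(-317))) = 1/(-745192564/4495435 + (366 + 317)) = 1/(-745192564/4495435 + 683) = 1/(2325189541/4495435) = 4495435/2325189541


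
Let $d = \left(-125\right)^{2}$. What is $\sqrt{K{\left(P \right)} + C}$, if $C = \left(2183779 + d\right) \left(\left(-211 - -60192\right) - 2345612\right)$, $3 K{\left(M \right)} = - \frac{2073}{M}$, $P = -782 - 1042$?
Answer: $\frac{i \sqrt{1045299670834422090}}{456} \approx 2.2421 \cdot 10^{6} i$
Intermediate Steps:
$P = -1824$ ($P = -782 - 1042 = -1824$)
$K{\left(M \right)} = - \frac{691}{M}$ ($K{\left(M \right)} = \frac{\left(-2073\right) \frac{1}{M}}{3} = - \frac{691}{M}$)
$d = 15625$
$C = -5027025963924$ ($C = \left(2183779 + 15625\right) \left(\left(-211 - -60192\right) - 2345612\right) = 2199404 \left(\left(-211 + 60192\right) - 2345612\right) = 2199404 \left(59981 - 2345612\right) = 2199404 \left(-2285631\right) = -5027025963924$)
$\sqrt{K{\left(P \right)} + C} = \sqrt{- \frac{691}{-1824} - 5027025963924} = \sqrt{\left(-691\right) \left(- \frac{1}{1824}\right) - 5027025963924} = \sqrt{\frac{691}{1824} - 5027025963924} = \sqrt{- \frac{9169295358196685}{1824}} = \frac{i \sqrt{1045299670834422090}}{456}$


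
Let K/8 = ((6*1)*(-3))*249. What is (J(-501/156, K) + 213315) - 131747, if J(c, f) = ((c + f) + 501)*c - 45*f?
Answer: 4890568661/2704 ≈ 1.8086e+6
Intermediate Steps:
K = -35856 (K = 8*(((6*1)*(-3))*249) = 8*((6*(-3))*249) = 8*(-18*249) = 8*(-4482) = -35856)
J(c, f) = -45*f + c*(501 + c + f) (J(c, f) = (501 + c + f)*c - 45*f = c*(501 + c + f) - 45*f = -45*f + c*(501 + c + f))
(J(-501/156, K) + 213315) - 131747 = (((-501/156)**2 - 45*(-35856) + 501*(-501/156) - 501/156*(-35856)) + 213315) - 131747 = (((-501*1/156)**2 + 1613520 + 501*(-501*1/156) - 501*1/156*(-35856)) + 213315) - 131747 = (((-167/52)**2 + 1613520 + 501*(-167/52) - 167/52*(-35856)) + 213315) - 131747 = ((27889/2704 + 1613520 - 83667/52 + 1496988/13) + 213315) - 131747 = (4670008789/2704 + 213315) - 131747 = 5246812549/2704 - 131747 = 4890568661/2704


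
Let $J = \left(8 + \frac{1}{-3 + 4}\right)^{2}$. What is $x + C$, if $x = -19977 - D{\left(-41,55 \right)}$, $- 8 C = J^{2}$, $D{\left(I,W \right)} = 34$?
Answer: $- \frac{166649}{8} \approx -20831.0$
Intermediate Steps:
$J = 81$ ($J = \left(8 + 1^{-1}\right)^{2} = \left(8 + 1\right)^{2} = 9^{2} = 81$)
$C = - \frac{6561}{8}$ ($C = - \frac{81^{2}}{8} = \left(- \frac{1}{8}\right) 6561 = - \frac{6561}{8} \approx -820.13$)
$x = -20011$ ($x = -19977 - 34 = -20011$)
$x + C = -20011 - \frac{6561}{8} = - \frac{166649}{8}$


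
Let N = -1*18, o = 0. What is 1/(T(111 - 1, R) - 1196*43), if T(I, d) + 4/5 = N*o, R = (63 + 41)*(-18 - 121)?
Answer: -5/257144 ≈ -1.9444e-5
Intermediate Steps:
N = -18
R = -14456 (R = 104*(-139) = -14456)
T(I, d) = -⅘ (T(I, d) = -⅘ - 18*0 = -⅘ + 0 = -⅘)
1/(T(111 - 1, R) - 1196*43) = 1/(-⅘ - 1196*43) = 1/(-⅘ - 51428) = 1/(-257144/5) = -5/257144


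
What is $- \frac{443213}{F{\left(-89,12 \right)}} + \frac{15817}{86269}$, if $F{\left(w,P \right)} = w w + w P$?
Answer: $- \frac{38127148396}{591201457} \approx -64.491$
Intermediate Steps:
$F{\left(w,P \right)} = w^{2} + P w$
$- \frac{443213}{F{\left(-89,12 \right)}} + \frac{15817}{86269} = - \frac{443213}{\left(-89\right) \left(12 - 89\right)} + \frac{15817}{86269} = - \frac{443213}{\left(-89\right) \left(-77\right)} + 15817 \cdot \frac{1}{86269} = - \frac{443213}{6853} + \frac{15817}{86269} = - \frac{38127148396}{591201457}$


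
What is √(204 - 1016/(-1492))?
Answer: √28477058/373 ≈ 14.307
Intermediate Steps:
√(204 - 1016/(-1492)) = √(204 - 1016*(-1/1492)) = √(204 + 254/373) = √(76346/373) = √28477058/373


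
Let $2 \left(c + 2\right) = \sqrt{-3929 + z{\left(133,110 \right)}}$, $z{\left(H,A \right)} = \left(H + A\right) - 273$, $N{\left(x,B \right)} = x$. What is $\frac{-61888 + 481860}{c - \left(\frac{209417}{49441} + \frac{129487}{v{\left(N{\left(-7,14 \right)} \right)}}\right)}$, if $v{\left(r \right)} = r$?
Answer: $\frac{2052271436466101088}{90364411720487675} - \frac{2053169596941064 i \sqrt{3959}}{3343483233658043975} \approx 22.711 - 0.038638 i$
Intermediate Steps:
$z{\left(H,A \right)} = -273 + A + H$ ($z{\left(H,A \right)} = \left(A + H\right) - 273 = -273 + A + H$)
$c = -2 + \frac{i \sqrt{3959}}{2}$ ($c = -2 + \frac{\sqrt{-3929 + \left(-273 + 110 + 133\right)}}{2} = -2 + \frac{\sqrt{-3929 - 30}}{2} = -2 + \frac{\sqrt{-3959}}{2} = -2 + \frac{i \sqrt{3959}}{2} \approx -2.0 + 31.46 i$)
$\frac{-61888 + 481860}{c - \left(\frac{209417}{49441} + \frac{129487}{v{\left(N{\left(-7,14 \right)} \right)}}\right)} = \frac{-61888 + 481860}{\left(-2 + \frac{i \sqrt{3959}}{2}\right) - \left(- \frac{129487}{7} + \frac{209417}{49441}\right)} = \frac{419972}{\left(-2 + \frac{i \sqrt{3959}}{2}\right) - - \frac{914357264}{49441}} = \frac{419972}{\left(-2 + \frac{i \sqrt{3959}}{2}\right) + \left(- \frac{209417}{49441} + \frac{129487}{7}\right)} = \frac{419972}{\left(-2 + \frac{i \sqrt{3959}}{2}\right) + \frac{914357264}{49441}} = \frac{419972}{\frac{914258382}{49441} + \frac{i \sqrt{3959}}{2}}$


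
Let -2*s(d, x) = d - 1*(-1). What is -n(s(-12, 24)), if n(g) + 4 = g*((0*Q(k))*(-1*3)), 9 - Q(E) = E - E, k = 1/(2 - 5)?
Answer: 4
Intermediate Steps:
k = -⅓ (k = 1/(-3) = -⅓ ≈ -0.33333)
Q(E) = 9 (Q(E) = 9 - (E - E) = 9 - 1*0 = 9 + 0 = 9)
s(d, x) = -½ - d/2 (s(d, x) = -(d - 1*(-1))/2 = -(d + 1)/2 = -(1 + d)/2 = -½ - d/2)
n(g) = -4 (n(g) = -4 + g*((0*9)*(-1*3)) = -4 + g*(0*(-3)) = -4 + g*0 = -4 + 0 = -4)
-n(s(-12, 24)) = -1*(-4) = 4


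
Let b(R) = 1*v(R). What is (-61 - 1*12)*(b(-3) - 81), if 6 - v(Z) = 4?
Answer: 5767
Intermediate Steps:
v(Z) = 2 (v(Z) = 6 - 1*4 = 6 - 4 = 2)
b(R) = 2 (b(R) = 1*2 = 2)
(-61 - 1*12)*(b(-3) - 81) = (-61 - 1*12)*(2 - 81) = (-61 - 12)*(-79) = -73*(-79) = 5767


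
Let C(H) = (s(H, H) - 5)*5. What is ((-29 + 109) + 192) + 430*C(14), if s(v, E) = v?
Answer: 19622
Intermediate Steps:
C(H) = -25 + 5*H (C(H) = (H - 5)*5 = (-5 + H)*5 = -25 + 5*H)
((-29 + 109) + 192) + 430*C(14) = ((-29 + 109) + 192) + 430*(-25 + 5*14) = (80 + 192) + 430*(-25 + 70) = 272 + 430*45 = 272 + 19350 = 19622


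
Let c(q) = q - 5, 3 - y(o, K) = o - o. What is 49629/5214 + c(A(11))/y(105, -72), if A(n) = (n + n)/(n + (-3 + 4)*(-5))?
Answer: 141935/15642 ≈ 9.0740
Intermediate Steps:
y(o, K) = 3 (y(o, K) = 3 - (o - o) = 3 - 1*0 = 3 + 0 = 3)
A(n) = 2*n/(-5 + n) (A(n) = (2*n)/(n + 1*(-5)) = (2*n)/(n - 5) = (2*n)/(-5 + n) = 2*n/(-5 + n))
c(q) = -5 + q
49629/5214 + c(A(11))/y(105, -72) = 49629/5214 + (-5 + 2*11/(-5 + 11))/3 = 49629*(1/5214) + (-5 + 2*11/6)*(⅓) = 16543/1738 + (-5 + 2*11*(⅙))*(⅓) = 16543/1738 + (-5 + 11/3)*(⅓) = 16543/1738 - 4/3*⅓ = 16543/1738 - 4/9 = 141935/15642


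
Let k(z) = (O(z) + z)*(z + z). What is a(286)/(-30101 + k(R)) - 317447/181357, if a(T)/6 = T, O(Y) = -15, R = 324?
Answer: -4130489765/2373419059 ≈ -1.7403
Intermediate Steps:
a(T) = 6*T
k(z) = 2*z*(-15 + z) (k(z) = (-15 + z)*(z + z) = (-15 + z)*(2*z) = 2*z*(-15 + z))
a(286)/(-30101 + k(R)) - 317447/181357 = (6*286)/(-30101 + 2*324*(-15 + 324)) - 317447/181357 = 1716/(-30101 + 2*324*309) - 317447*1/181357 = 1716/(-30101 + 200232) - 317447/181357 = 1716/170131 - 317447/181357 = 1716*(1/170131) - 317447/181357 = 132/13087 - 317447/181357 = -4130489765/2373419059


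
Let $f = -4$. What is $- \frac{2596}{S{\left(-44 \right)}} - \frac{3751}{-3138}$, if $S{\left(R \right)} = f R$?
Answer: $- \frac{85069}{6276} \approx -13.555$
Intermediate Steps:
$S{\left(R \right)} = - 4 R$
$- \frac{2596}{S{\left(-44 \right)}} - \frac{3751}{-3138} = - \frac{2596}{\left(-4\right) \left(-44\right)} - \frac{3751}{-3138} = - \frac{2596}{176} - - \frac{3751}{3138} = \left(-2596\right) \frac{1}{176} + \frac{3751}{3138} = - \frac{59}{4} + \frac{3751}{3138} = - \frac{85069}{6276}$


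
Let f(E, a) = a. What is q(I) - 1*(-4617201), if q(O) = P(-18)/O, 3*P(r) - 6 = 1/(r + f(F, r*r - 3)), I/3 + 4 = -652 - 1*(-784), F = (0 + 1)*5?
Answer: 1611661714075/349056 ≈ 4.6172e+6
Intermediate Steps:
F = 5 (F = 1*5 = 5)
I = 384 (I = -12 + 3*(-652 - 1*(-784)) = -12 + 3*(-652 + 784) = -12 + 3*132 = -12 + 396 = 384)
P(r) = 2 + 1/(3*(-3 + r + r²)) (P(r) = 2 + 1/(3*(r + (r*r - 3))) = 2 + 1/(3*(r + (r² - 3))) = 2 + 1/(3*(r + (-3 + r²))) = 2 + 1/(3*(-3 + r + r²)))
q(O) = 1819/(909*O) (q(O) = ((-17/3 + 2*(-18) + 2*(-18)²)/(-3 - 18 + (-18)²))/O = ((-17/3 - 36 + 2*324)/(-3 - 18 + 324))/O = ((-17/3 - 36 + 648)/303)/O = ((1/303)*(1819/3))/O = 1819/(909*O))
q(I) - 1*(-4617201) = (1819/909)/384 - 1*(-4617201) = (1819/909)*(1/384) + 4617201 = 1819/349056 + 4617201 = 1611661714075/349056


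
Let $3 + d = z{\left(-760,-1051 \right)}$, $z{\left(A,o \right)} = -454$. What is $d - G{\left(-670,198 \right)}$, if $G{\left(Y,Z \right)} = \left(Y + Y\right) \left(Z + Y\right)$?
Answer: $-632937$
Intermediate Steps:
$G{\left(Y,Z \right)} = 2 Y \left(Y + Z\right)$
$d = -457$ ($d = -3 - 454 = -457$)
$d - G{\left(-670,198 \right)} = -457 - 2 \left(-670\right) \left(-670 + 198\right) = -457 - 2 \left(-670\right) \left(-472\right) = -457 - 632480 = -632937$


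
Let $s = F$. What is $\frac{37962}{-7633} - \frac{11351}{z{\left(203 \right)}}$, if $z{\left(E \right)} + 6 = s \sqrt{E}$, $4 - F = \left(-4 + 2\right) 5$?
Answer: $- \frac{1014459261}{151713508} - \frac{79457 \sqrt{203}}{19876} \approx -63.644$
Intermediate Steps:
$F = 14$ ($F = 4 - \left(-4 + 2\right) 5 = 4 - \left(-2\right) 5 = 4 - -10 = 4 + 10 = 14$)
$s = 14$
$z{\left(E \right)} = -6 + 14 \sqrt{E}$
$\frac{37962}{-7633} - \frac{11351}{z{\left(203 \right)}} = \frac{37962}{-7633} - \frac{11351}{-6 + 14 \sqrt{203}} = 37962 \left(- \frac{1}{7633}\right) - \frac{11351}{-6 + 14 \sqrt{203}} = - \frac{37962}{7633} - \frac{11351}{-6 + 14 \sqrt{203}}$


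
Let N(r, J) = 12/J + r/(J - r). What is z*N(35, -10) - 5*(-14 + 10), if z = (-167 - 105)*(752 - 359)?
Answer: 3171548/15 ≈ 2.1144e+5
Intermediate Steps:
z = -106896 (z = -272*393 = -106896)
z*N(35, -10) - 5*(-14 + 10) = -106896*(-12*35 + 12*(-10) - 10*35)/((-10)*(-10 - 1*35)) - 5*(-14 + 10) = -(-53448)*(-420 - 120 - 350)/(5*(-10 - 35)) - 5*(-4) = -(-53448)*(-890)/(5*(-45)) + 20 = -(-53448)*(-1)*(-890)/(5*45) + 20 = -106896*(-89/45) + 20 = 3171248/15 + 20 = 3171548/15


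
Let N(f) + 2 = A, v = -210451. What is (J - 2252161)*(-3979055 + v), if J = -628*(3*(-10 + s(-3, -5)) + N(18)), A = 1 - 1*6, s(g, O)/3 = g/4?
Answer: 9320335345116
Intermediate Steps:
s(g, O) = 3*g/4 (s(g, O) = 3*(g/4) = 3*g/4)
A = -5 (A = 1 - 6 = -5)
N(f) = -7 (N(f) = -2 - 5 = -7)
J = 27475 (J = -628*(3*(-10 + (¾)*(-3)) - 7) = -628*(3*(-10 - 9/4) - 7) = -628*(3*(-49/4) - 7) = -628*(-147/4 - 7) = -628*(-175/4) = 27475)
(J - 2252161)*(-3979055 + v) = (27475 - 2252161)*(-3979055 - 210451) = -2224686*(-4189506) = 9320335345116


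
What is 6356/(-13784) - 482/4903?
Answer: -9451839/16895738 ≈ -0.55942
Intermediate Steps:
6356/(-13784) - 482/4903 = 6356*(-1/13784) - 482*1/4903 = -1589/3446 - 482/4903 = -9451839/16895738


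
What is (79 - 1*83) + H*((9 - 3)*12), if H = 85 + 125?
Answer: 15116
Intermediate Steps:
H = 210
(79 - 1*83) + H*((9 - 3)*12) = (79 - 1*83) + 210*((9 - 3)*12) = (79 - 83) + 210*(6*12) = -4 + 210*72 = -4 + 15120 = 15116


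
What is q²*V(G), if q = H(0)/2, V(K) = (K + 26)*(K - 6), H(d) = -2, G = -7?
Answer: -247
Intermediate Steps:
V(K) = (-6 + K)*(26 + K) (V(K) = (26 + K)*(-6 + K) = (-6 + K)*(26 + K))
q = -1 (q = -2/2 = -2*½ = -1)
q²*V(G) = (-1)²*(-156 + (-7)² + 20*(-7)) = 1*(-156 + 49 - 140) = 1*(-247) = -247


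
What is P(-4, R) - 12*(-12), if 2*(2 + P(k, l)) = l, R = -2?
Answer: 141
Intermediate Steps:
P(k, l) = -2 + l/2
P(-4, R) - 12*(-12) = (-2 + (½)*(-2)) - 12*(-12) = (-2 - 1) + 144 = -3 + 144 = 141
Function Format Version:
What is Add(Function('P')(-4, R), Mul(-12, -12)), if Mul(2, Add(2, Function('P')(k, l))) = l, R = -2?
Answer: 141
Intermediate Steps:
Function('P')(k, l) = Add(-2, Mul(Rational(1, 2), l))
Add(Function('P')(-4, R), Mul(-12, -12)) = Add(Add(-2, Mul(Rational(1, 2), -2)), Mul(-12, -12)) = Add(Add(-2, -1), 144) = Add(-3, 144) = 141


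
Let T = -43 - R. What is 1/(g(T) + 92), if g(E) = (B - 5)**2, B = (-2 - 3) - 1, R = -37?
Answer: 1/213 ≈ 0.0046948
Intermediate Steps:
T = -6 (T = -43 - 1*(-37) = -43 + 37 = -6)
B = -6 (B = -5 - 1 = -6)
g(E) = 121 (g(E) = (-6 - 5)**2 = (-11)**2 = 121)
1/(g(T) + 92) = 1/(121 + 92) = 1/213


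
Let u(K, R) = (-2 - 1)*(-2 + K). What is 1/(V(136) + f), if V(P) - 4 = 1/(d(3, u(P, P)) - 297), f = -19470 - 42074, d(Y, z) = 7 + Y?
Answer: -287/17661981 ≈ -1.6250e-5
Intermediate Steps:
u(K, R) = 6 - 3*K (u(K, R) = -3*(-2 + K) = 6 - 3*K)
f = -61544
V(P) = 1147/287 (V(P) = 4 + 1/((7 + 3) - 297) = 4 + 1/(10 - 297) = 4 + 1/(-287) = 4 - 1/287 = 1147/287)
1/(V(136) + f) = 1/(1147/287 - 61544) = 1/(-17661981/287) = -287/17661981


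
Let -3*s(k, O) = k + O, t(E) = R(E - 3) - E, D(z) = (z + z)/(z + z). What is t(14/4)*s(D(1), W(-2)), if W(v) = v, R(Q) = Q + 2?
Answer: -⅓ ≈ -0.33333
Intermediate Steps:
R(Q) = 2 + Q
D(z) = 1 (D(z) = (2*z)/((2*z)) = (2*z)*(1/(2*z)) = 1)
t(E) = -1 (t(E) = (2 + (E - 3)) - E = (2 + (-3 + E)) - E = (-1 + E) - E = -1)
s(k, O) = -O/3 - k/3 (s(k, O) = -(k + O)/3 = -(O + k)/3 = -O/3 - k/3)
t(14/4)*s(D(1), W(-2)) = -(-⅓*(-2) - ⅓*1) = -(⅔ - ⅓) = -1*⅓ = -⅓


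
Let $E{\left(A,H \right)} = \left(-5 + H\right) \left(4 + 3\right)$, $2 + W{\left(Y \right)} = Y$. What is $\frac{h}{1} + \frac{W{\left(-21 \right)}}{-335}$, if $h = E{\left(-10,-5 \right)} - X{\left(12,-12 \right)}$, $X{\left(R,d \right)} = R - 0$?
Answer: $- \frac{27447}{335} \approx -81.931$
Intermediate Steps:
$W{\left(Y \right)} = -2 + Y$
$E{\left(A,H \right)} = -35 + 7 H$ ($E{\left(A,H \right)} = \left(-5 + H\right) 7 = -35 + 7 H$)
$X{\left(R,d \right)} = R$ ($X{\left(R,d \right)} = R + 0 = R$)
$h = -82$ ($h = \left(-35 + 7 \left(-5\right)\right) - 12 = \left(-35 - 35\right) - 12 = -70 - 12 = -82$)
$\frac{h}{1} + \frac{W{\left(-21 \right)}}{-335} = - \frac{82}{1} + \frac{-2 - 21}{-335} = \left(-82\right) 1 - - \frac{23}{335} = -82 + \frac{23}{335} = - \frac{27447}{335}$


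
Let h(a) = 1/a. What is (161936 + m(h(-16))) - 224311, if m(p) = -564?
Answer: -62939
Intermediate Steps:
(161936 + m(h(-16))) - 224311 = (161936 - 564) - 224311 = 161372 - 224311 = -62939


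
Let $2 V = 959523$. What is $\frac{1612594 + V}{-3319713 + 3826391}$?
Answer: $\frac{4184711}{1013356} \approx 4.1296$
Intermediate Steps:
$V = \frac{959523}{2}$ ($V = \frac{1}{2} \cdot 959523 = \frac{959523}{2} \approx 4.7976 \cdot 10^{5}$)
$\frac{1612594 + V}{-3319713 + 3826391} = \frac{1612594 + \frac{959523}{2}}{-3319713 + 3826391} = \frac{4184711}{2 \cdot 506678} = \frac{4184711}{2} \cdot \frac{1}{506678} = \frac{4184711}{1013356}$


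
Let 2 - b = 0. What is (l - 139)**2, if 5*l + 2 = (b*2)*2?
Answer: 474721/25 ≈ 18989.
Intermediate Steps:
b = 2 (b = 2 - 1*0 = 2 + 0 = 2)
l = 6/5 (l = -2/5 + ((2*2)*2)/5 = -2/5 + (4*2)/5 = -2/5 + (1/5)*8 = -2/5 + 8/5 = 6/5 ≈ 1.2000)
(l - 139)**2 = (6/5 - 139)**2 = (-689/5)**2 = 474721/25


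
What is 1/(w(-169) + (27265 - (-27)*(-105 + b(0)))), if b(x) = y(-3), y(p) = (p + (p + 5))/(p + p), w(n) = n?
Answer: 2/48531 ≈ 4.1211e-5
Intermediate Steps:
y(p) = (5 + 2*p)/(2*p) (y(p) = (p + (5 + p))/((2*p)) = (5 + 2*p)*(1/(2*p)) = (5 + 2*p)/(2*p))
b(x) = ⅙ (b(x) = (5/2 - 3)/(-3) = -⅓*(-½) = ⅙)
1/(w(-169) + (27265 - (-27)*(-105 + b(0)))) = 1/(-169 + (27265 - (-27)*(-105 + ⅙))) = 1/(-169 + (27265 - (-27)*(-629)/6)) = 1/(-169 + (27265 - 1*5661/2)) = 1/(-169 + (27265 - 5661/2)) = 1/(-169 + 48869/2) = 1/(48531/2) = 2/48531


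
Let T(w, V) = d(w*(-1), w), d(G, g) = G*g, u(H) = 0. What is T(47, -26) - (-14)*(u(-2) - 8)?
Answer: -2321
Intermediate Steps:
T(w, V) = -w² (T(w, V) = (w*(-1))*w = (-w)*w = -w²)
T(47, -26) - (-14)*(u(-2) - 8) = -1*47² - (-14)*(0 - 8) = -1*2209 - (-14)*(-8) = -2209 - 1*112 = -2209 - 112 = -2321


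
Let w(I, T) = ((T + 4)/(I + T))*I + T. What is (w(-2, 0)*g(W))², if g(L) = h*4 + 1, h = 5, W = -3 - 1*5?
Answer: 7056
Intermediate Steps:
W = -8 (W = -3 - 5 = -8)
g(L) = 21 (g(L) = 5*4 + 1 = 20 + 1 = 21)
w(I, T) = T + I*(4 + T)/(I + T) (w(I, T) = ((4 + T)/(I + T))*I + T = I*(4 + T)/(I + T) + T = T + I*(4 + T)/(I + T))
(w(-2, 0)*g(W))² = (((0² + 4*(-2) + 2*(-2)*0)/(-2 + 0))*21)² = (((0 - 8 + 0)/(-2))*21)² = (-½*(-8)*21)² = (4*21)² = 84² = 7056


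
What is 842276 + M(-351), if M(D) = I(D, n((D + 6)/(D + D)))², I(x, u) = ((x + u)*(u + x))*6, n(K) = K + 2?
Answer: 44230092961214432977/83283876 ≈ 5.3108e+11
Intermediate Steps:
n(K) = 2 + K
I(x, u) = 6*(u + x)² (I(x, u) = ((u + x)*(u + x))*6 = (u + x)²*6 = 6*(u + x)²)
M(D) = 36*(2 + D + (6 + D)/(2*D))⁴ (M(D) = (6*((2 + (D + 6)/(D + D)) + D)²)² = (6*((2 + (6 + D)/((2*D))) + D)²)² = (6*((2 + (6 + D)*(1/(2*D))) + D)²)² = (6*((2 + (6 + D)/(2*D)) + D)²)² = (6*(2 + D + (6 + D)/(2*D))²)² = 36*(2 + D + (6 + D)/(2*D))⁴)
842276 + M(-351) = 842276 + (9/4)*(6 + 2*(-351)² + 5*(-351))⁴/(-351)⁴ = 842276 + (9/4)*(1/15178486401)*(6 + 2*123201 - 1755)⁴ = 842276 + (9/4)*(1/15178486401)*(6 + 246402 - 1755)⁴ = 842276 + (9/4)*(1/15178486401)*244653⁴ = 842276 + (9/4)*(1/15178486401)*3582631847869563787281 = 842276 + 44230022813204491201/83283876 = 44230092961214432977/83283876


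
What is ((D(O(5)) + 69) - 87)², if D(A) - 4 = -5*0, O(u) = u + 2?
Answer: 196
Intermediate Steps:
O(u) = 2 + u
D(A) = 4 (D(A) = 4 - 5*0 = 4 + 0 = 4)
((D(O(5)) + 69) - 87)² = ((4 + 69) - 87)² = (73 - 87)² = (-14)² = 196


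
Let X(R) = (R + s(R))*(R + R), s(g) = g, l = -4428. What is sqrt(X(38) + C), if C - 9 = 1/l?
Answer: sqrt(3150765417)/738 ≈ 76.059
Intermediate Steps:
X(R) = 4*R**2 (X(R) = (R + R)*(R + R) = (2*R)*(2*R) = 4*R**2)
C = 39851/4428 (C = 9 + 1/(-4428) = 9 - 1/4428 = 39851/4428 ≈ 8.9998)
sqrt(X(38) + C) = sqrt(4*38**2 + 39851/4428) = sqrt(4*1444 + 39851/4428) = sqrt(5776 + 39851/4428) = sqrt(25615979/4428) = sqrt(3150765417)/738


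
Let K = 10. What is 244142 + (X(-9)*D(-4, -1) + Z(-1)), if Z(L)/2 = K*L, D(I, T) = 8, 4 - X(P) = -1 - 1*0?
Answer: 244162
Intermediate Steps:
X(P) = 5 (X(P) = 4 - (-1 - 1*0) = 4 - (-1 + 0) = 4 - 1*(-1) = 4 + 1 = 5)
Z(L) = 20*L (Z(L) = 2*(10*L) = 20*L)
244142 + (X(-9)*D(-4, -1) + Z(-1)) = 244142 + (5*8 + 20*(-1)) = 244142 + (40 - 20) = 244142 + 20 = 244162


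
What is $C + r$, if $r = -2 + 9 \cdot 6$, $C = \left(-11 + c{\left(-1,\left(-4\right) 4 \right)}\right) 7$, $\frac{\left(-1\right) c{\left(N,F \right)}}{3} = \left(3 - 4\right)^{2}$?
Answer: $-46$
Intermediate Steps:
$c{\left(N,F \right)} = -3$ ($c{\left(N,F \right)} = - 3 \left(3 - 4\right)^{2} = - 3 \left(-1\right)^{2} = \left(-3\right) 1 = -3$)
$C = -98$ ($C = \left(-11 - 3\right) 7 = \left(-14\right) 7 = -98$)
$r = 52$ ($r = -2 + 54 = 52$)
$C + r = -98 + 52 = -46$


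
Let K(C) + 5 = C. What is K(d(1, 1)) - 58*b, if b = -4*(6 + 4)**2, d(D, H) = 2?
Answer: 23197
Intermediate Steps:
b = -400 (b = -4*10**2 = -4*100 = -400)
K(C) = -5 + C
K(d(1, 1)) - 58*b = (-5 + 2) - 58*(-400) = -3 + 23200 = 23197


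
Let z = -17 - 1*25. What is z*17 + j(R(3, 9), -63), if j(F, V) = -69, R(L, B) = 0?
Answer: -783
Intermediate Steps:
z = -42 (z = -17 - 25 = -42)
z*17 + j(R(3, 9), -63) = -42*17 - 69 = -714 - 69 = -783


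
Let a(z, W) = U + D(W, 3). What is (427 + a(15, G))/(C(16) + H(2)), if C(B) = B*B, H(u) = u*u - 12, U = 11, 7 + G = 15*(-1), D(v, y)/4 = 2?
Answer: 223/124 ≈ 1.7984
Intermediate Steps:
D(v, y) = 8 (D(v, y) = 4*2 = 8)
G = -22 (G = -7 + 15*(-1) = -7 - 15 = -22)
H(u) = -12 + u² (H(u) = u² - 12 = -12 + u²)
C(B) = B²
a(z, W) = 19 (a(z, W) = 11 + 8 = 19)
(427 + a(15, G))/(C(16) + H(2)) = (427 + 19)/(16² + (-12 + 2²)) = 446/(256 + (-12 + 4)) = 446/(256 - 8) = 446/248 = 446*(1/248) = 223/124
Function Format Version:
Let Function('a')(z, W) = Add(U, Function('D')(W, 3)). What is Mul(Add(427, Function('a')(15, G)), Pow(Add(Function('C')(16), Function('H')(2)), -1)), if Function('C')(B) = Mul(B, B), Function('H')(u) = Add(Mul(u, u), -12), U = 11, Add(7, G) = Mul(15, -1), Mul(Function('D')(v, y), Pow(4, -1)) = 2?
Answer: Rational(223, 124) ≈ 1.7984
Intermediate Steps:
Function('D')(v, y) = 8 (Function('D')(v, y) = Mul(4, 2) = 8)
G = -22 (G = Add(-7, Mul(15, -1)) = Add(-7, -15) = -22)
Function('H')(u) = Add(-12, Pow(u, 2)) (Function('H')(u) = Add(Pow(u, 2), -12) = Add(-12, Pow(u, 2)))
Function('C')(B) = Pow(B, 2)
Function('a')(z, W) = 19 (Function('a')(z, W) = Add(11, 8) = 19)
Mul(Add(427, Function('a')(15, G)), Pow(Add(Function('C')(16), Function('H')(2)), -1)) = Mul(Add(427, 19), Pow(Add(Pow(16, 2), Add(-12, Pow(2, 2))), -1)) = Mul(446, Pow(Add(256, Add(-12, 4)), -1)) = Mul(446, Pow(Add(256, -8), -1)) = Mul(446, Pow(248, -1)) = Mul(446, Rational(1, 248)) = Rational(223, 124)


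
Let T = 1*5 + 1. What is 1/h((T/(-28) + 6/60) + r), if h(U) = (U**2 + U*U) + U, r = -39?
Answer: 1225/3700407 ≈ 0.00033104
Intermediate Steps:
T = 6 (T = 5 + 1 = 6)
h(U) = U + 2*U**2 (h(U) = (U**2 + U**2) + U = 2*U**2 + U = U + 2*U**2)
1/h((T/(-28) + 6/60) + r) = 1/(((6/(-28) + 6/60) - 39)*(1 + 2*((6/(-28) + 6/60) - 39))) = 1/(((6*(-1/28) + 6*(1/60)) - 39)*(1 + 2*((6*(-1/28) + 6*(1/60)) - 39))) = 1/(((-3/14 + 1/10) - 39)*(1 + 2*((-3/14 + 1/10) - 39))) = 1/((-4/35 - 39)*(1 + 2*(-4/35 - 39))) = 1/(-1369*(1 + 2*(-1369/35))/35) = 1/(-1369*(1 - 2738/35)/35) = 1/(-1369/35*(-2703/35)) = 1/(3700407/1225) = 1225/3700407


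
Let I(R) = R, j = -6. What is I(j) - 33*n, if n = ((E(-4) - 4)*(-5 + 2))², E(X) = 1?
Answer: -2679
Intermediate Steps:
n = 81 (n = ((1 - 4)*(-5 + 2))² = (-3*(-3))² = 9² = 81)
I(j) - 33*n = -6 - 33*81 = -6 - 2673 = -2679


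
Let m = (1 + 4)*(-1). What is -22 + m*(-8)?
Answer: 18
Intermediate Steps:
m = -5 (m = 5*(-1) = -5)
-22 + m*(-8) = -22 - 5*(-8) = -22 + 40 = 18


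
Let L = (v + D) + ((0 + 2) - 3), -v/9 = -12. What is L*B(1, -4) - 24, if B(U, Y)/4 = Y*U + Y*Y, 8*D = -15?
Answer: 5022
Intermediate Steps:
D = -15/8 (D = (⅛)*(-15) = -15/8 ≈ -1.8750)
v = 108 (v = -9*(-12) = 108)
B(U, Y) = 4*Y² + 4*U*Y (B(U, Y) = 4*(Y*U + Y*Y) = 4*(U*Y + Y²) = 4*(Y² + U*Y) = 4*Y² + 4*U*Y)
L = 841/8 (L = (108 - 15/8) + ((0 + 2) - 3) = 849/8 + (2 - 3) = 849/8 - 1 = 841/8 ≈ 105.13)
L*B(1, -4) - 24 = 841*(4*(-4)*(1 - 4))/8 - 24 = 841*(4*(-4)*(-3))/8 - 24 = (841/8)*48 - 24 = 5046 - 24 = 5022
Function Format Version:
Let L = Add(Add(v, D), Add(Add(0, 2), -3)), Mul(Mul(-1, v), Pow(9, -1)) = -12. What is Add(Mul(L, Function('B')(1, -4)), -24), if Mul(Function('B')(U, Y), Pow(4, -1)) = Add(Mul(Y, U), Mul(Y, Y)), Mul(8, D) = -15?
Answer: 5022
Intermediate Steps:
D = Rational(-15, 8) (D = Mul(Rational(1, 8), -15) = Rational(-15, 8) ≈ -1.8750)
v = 108 (v = Mul(-9, -12) = 108)
Function('B')(U, Y) = Add(Mul(4, Pow(Y, 2)), Mul(4, U, Y)) (Function('B')(U, Y) = Mul(4, Add(Mul(Y, U), Mul(Y, Y))) = Mul(4, Add(Mul(U, Y), Pow(Y, 2))) = Mul(4, Add(Pow(Y, 2), Mul(U, Y))) = Add(Mul(4, Pow(Y, 2)), Mul(4, U, Y)))
L = Rational(841, 8) (L = Add(Add(108, Rational(-15, 8)), Add(Add(0, 2), -3)) = Add(Rational(849, 8), Add(2, -3)) = Add(Rational(849, 8), -1) = Rational(841, 8) ≈ 105.13)
Add(Mul(L, Function('B')(1, -4)), -24) = Add(Mul(Rational(841, 8), Mul(4, -4, Add(1, -4))), -24) = Add(Mul(Rational(841, 8), Mul(4, -4, -3)), -24) = Add(Mul(Rational(841, 8), 48), -24) = Add(5046, -24) = 5022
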